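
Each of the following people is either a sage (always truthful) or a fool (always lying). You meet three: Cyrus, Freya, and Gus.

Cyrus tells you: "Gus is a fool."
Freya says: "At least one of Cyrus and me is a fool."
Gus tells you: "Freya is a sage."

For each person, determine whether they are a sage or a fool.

Cyrus: fool, Freya: sage, Gus: sage

Consider Cyrus. Suppose Cyrus is a sage.
Then whichever role Freya has, Freya's statement has the wrong truth value — contradiction.
So Cyrus is a fool.
With that fixed, Freya's statement is true, so Freya is a sage.
With that fixed, Gus's statement is true, so Gus is a sage.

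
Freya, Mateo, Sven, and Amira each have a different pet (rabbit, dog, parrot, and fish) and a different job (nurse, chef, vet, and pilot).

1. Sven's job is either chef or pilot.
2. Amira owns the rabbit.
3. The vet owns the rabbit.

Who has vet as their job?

Clue 1 rules out Sven for the one with job vet.
With clues 1–3, Freya and Mateo are impossible for the one with job vet.
That leaves Amira.

Amira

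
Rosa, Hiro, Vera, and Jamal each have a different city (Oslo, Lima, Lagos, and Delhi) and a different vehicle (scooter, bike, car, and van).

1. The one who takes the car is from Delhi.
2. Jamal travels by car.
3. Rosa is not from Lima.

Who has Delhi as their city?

With clues 1–2, Hiro, Rosa, and Vera are impossible for the one with city Delhi.
That leaves Jamal.

Jamal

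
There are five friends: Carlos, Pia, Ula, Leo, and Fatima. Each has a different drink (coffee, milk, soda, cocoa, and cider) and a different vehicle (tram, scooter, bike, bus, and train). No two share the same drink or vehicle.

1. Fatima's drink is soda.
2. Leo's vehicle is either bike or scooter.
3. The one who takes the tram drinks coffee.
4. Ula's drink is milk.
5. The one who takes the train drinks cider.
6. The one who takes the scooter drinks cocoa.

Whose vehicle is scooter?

With clues 1–5, Carlos and Pia are impossible for the one with vehicle scooter.
With clues 1–6, Fatima and Ula are impossible for the one with vehicle scooter.
That leaves Leo.

Leo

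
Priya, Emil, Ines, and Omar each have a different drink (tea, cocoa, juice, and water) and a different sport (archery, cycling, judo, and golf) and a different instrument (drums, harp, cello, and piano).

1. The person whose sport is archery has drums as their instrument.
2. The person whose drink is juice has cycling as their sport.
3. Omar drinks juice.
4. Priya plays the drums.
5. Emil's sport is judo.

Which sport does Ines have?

With clues 1–3, cycling is impossible for Ines's sport.
With clues 1–4, archery is impossible for Ines's sport.
With clues 1–5, judo is impossible for Ines's sport.
That leaves golf.

golf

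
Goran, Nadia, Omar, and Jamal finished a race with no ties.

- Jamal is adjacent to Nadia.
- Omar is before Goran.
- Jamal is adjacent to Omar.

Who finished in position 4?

Goran

With clues 1–2, Omar is ruled out for place 4.
With clues 1–3, Jamal and Nadia are ruled out for place 4.
So place 4 is Goran.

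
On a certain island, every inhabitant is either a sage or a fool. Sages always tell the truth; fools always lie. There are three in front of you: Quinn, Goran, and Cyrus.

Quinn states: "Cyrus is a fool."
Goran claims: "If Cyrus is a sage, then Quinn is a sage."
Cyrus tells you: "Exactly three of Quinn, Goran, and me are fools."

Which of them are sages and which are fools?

Quinn: sage, Goran: sage, Cyrus: fool

Consider Quinn. Suppose Quinn is a fool.
Then no assignment of the remaining roles makes every statement match its speaker's type — contradiction.
So Quinn is a sage.
With that fixed, Goran's statement is true, so Goran is a sage.
With that fixed, Cyrus's statement is false, so Cyrus is a fool.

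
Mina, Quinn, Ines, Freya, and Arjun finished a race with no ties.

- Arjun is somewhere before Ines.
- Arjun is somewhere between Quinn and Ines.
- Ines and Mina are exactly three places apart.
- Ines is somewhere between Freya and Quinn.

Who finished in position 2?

Quinn

With clues 1–2, Ines is ruled out for place 2.
With clues 1–3, Arjun and Freya are ruled out for place 2.
With clues 1–4, Mina is ruled out for place 2.
So place 2 is Quinn.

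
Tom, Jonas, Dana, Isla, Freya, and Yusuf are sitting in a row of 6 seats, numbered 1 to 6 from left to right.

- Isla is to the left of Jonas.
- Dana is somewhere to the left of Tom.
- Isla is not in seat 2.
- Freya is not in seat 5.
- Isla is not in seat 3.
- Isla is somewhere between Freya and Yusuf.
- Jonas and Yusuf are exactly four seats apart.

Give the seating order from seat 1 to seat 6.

Yusuf, Dana, Tom, Isla, Jonas, Freya

From clue 1: Jonas is in {2,3,4,5,6}.
From clues 1–2: Tom is in {2,3,4,5,6}.
From clues 1–3: Isla is in {1,3,4,5}.
From clues 1–5: Isla is in {1,4,5}.
From clues 1–6: Isla → seat 4.
From clues 1–7: Yusuf → seat 1, Dana → seat 2, Tom → seat 3, Jonas → seat 5, Freya → seat 6.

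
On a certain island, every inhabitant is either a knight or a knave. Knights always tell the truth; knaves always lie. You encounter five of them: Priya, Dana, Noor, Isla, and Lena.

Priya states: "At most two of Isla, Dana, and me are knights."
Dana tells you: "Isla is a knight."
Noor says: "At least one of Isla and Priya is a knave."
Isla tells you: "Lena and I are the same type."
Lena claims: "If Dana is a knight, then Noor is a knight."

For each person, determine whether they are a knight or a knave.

Consider Priya. Suppose Priya is a knave.
Then Priya's own statement would have to be false, but it can't be — contradiction.
So Priya is a knight.
Consider Dana. Suppose Dana is a knight.
Then no assignment of the remaining roles makes every statement match its speaker's type — contradiction.
So Dana is a knave.
With that fixed, Lena's statement is true, so Lena is a knight.
Consider Noor. Suppose Noor is a knave.
Then no assignment of the remaining roles makes every statement match its speaker's type — contradiction.
So Noor is a knight.
Consider Isla. Suppose Isla is a knight.
Then Dana's statement comes out true, contradicting Dana being a knave.
So Isla is a knave.

Priya: knight, Dana: knave, Noor: knight, Isla: knave, Lena: knight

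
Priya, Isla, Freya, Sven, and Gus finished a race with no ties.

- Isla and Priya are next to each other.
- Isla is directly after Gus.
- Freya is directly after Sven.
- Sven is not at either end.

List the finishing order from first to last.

From clues 1–2: Priya is in {3,4,5}.
From clues 1–3: Priya is in {3,5}.
From clues 1–4: Gus → place 1, Isla → place 2, Priya → place 3, Sven → place 4, Freya → place 5.

Gus, Isla, Priya, Sven, Freya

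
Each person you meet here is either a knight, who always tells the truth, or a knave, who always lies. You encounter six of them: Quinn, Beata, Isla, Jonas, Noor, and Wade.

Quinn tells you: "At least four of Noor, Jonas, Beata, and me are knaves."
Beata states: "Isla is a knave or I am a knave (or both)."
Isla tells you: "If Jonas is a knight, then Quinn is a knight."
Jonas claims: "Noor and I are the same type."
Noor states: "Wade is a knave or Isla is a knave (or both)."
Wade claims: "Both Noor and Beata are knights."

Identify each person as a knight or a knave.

Consider Quinn. Suppose Quinn is a knight.
Then Quinn's own statement would have to be true, but it can't be — contradiction.
So Quinn is a knave.
Consider Beata. Suppose Beata is a knave.
Then Beata's own statement would have to be false, but it can't be — contradiction.
So Beata is a knight.
Consider Isla. Suppose Isla is a knight.
Then Beata's statement comes out false, contradicting Beata being a knight.
So Isla is a knave.
With that fixed, Noor's statement is true, so Noor is a knight.
With that fixed, Wade's statement is true, so Wade is a knight.
Consider Jonas. Suppose Jonas is a knave.
Then Isla's statement comes out true, contradicting Isla being a knave.
So Jonas is a knight.

Quinn: knave, Beata: knight, Isla: knave, Jonas: knight, Noor: knight, Wade: knight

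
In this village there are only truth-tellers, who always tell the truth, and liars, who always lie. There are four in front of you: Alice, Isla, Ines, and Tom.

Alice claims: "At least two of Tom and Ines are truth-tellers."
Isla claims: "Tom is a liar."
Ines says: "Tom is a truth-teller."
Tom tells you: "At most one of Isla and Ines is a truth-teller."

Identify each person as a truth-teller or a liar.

Alice: truth-teller, Isla: liar, Ines: truth-teller, Tom: truth-teller

Consider Alice. Suppose Alice is a liar.
Then no assignment of the remaining roles makes every statement match its speaker's type — contradiction.
So Alice is a truth-teller.
Consider Isla. Suppose Isla is a truth-teller.
Then no assignment of the remaining roles makes every statement match its speaker's type — contradiction.
So Isla is a liar.
With that fixed, Tom's statement is true, so Tom is a truth-teller.
With that fixed, Ines's statement is true, so Ines is a truth-teller.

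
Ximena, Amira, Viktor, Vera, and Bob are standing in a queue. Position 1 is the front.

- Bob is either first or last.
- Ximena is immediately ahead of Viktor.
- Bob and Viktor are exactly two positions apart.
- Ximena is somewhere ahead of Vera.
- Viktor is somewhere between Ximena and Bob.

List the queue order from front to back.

Amira, Ximena, Viktor, Vera, Bob

From clue 1: Bob is in {1,5}.
From clues 1–3: Ximena → position 2, Viktor → position 3.
From clues 1–4: Vera is in {4,5}.
From clues 1–5: Amira → position 1, Vera → position 4, Bob → position 5.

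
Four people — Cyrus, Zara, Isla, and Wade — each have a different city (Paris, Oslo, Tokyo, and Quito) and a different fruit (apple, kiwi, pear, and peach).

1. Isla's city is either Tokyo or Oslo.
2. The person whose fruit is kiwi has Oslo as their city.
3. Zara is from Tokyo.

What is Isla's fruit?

With clues 1–3, apple, peach, and pear are impossible for Isla's fruit.
That leaves kiwi.

kiwi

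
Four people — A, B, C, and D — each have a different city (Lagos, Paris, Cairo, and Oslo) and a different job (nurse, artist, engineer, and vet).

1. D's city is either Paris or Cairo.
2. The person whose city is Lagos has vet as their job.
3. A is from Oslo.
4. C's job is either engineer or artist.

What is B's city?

With clues 1–3, Oslo is impossible for B's city.
With clues 1–4, Cairo and Paris are impossible for B's city.
That leaves Lagos.

Lagos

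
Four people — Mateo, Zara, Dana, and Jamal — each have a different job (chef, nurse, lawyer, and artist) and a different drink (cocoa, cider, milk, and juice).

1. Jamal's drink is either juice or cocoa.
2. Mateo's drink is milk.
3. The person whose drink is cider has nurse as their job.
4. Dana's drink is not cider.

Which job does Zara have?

With clues 1–4, artist, chef, and lawyer are impossible for Zara's job.
That leaves nurse.

nurse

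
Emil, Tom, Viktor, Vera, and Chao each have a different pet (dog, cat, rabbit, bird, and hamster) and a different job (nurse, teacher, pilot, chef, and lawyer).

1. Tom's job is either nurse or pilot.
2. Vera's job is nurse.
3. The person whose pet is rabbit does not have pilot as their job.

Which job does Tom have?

Clue 1 rules out chef, lawyer, and teacher for Tom's job.
With clues 1–2, nurse is impossible for Tom's job.
That leaves pilot.

pilot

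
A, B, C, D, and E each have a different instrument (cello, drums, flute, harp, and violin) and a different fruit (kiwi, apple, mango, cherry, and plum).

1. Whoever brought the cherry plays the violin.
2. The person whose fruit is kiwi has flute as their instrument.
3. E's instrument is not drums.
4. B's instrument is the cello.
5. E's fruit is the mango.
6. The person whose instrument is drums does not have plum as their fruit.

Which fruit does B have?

plum

With clues 1–4, cherry and kiwi are impossible for B's fruit.
With clues 1–5, mango is impossible for B's fruit.
With clues 1–6, apple is impossible for B's fruit.
That leaves plum.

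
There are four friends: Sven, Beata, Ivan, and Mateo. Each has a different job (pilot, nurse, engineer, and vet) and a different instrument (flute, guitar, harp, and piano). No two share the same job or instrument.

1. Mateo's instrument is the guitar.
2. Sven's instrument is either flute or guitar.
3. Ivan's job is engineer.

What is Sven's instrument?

flute

Clue 1 rules out guitar for Sven's instrument.
With clues 1–2, harp and piano are impossible for Sven's instrument.
That leaves flute.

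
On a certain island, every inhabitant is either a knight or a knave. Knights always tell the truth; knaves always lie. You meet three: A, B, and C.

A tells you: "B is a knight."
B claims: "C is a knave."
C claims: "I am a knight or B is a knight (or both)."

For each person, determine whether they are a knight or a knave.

A: knave, B: knave, C: knight

Consider A. Suppose A is a knight.
Then no assignment of the remaining roles makes every statement match its speaker's type — contradiction.
So A is a knave.
Consider B. Suppose B is a knight.
Then A's statement comes out true, contradicting A being a knave.
So B is a knave.
Consider C. Suppose C is a knave.
Then B's statement comes out true, contradicting B being a knave.
So C is a knight.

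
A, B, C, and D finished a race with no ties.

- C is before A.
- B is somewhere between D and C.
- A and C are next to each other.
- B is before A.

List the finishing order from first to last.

From clue 1: A is in {2,3,4}.
From clues 1–2: B is in {2,3}.
From clues 1–3: A is in {2,4}.
From clues 1–4: D → place 1, B → place 2, C → place 3, A → place 4.

D, B, C, A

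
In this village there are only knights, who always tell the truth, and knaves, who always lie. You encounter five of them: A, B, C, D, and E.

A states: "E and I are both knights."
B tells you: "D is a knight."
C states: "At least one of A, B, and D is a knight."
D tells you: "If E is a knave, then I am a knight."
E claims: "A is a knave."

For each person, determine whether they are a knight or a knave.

A: knave, B: knight, C: knight, D: knight, E: knight

Consider A. Suppose A is a knight.
Then no assignment of the remaining roles makes every statement match its speaker's type — contradiction.
So A is a knave.
With that fixed, E's statement is true, so E is a knight.
With that fixed, D's statement is true, so D is a knight.
With that fixed, B's statement is true, so B is a knight.
With that fixed, C's statement is true, so C is a knight.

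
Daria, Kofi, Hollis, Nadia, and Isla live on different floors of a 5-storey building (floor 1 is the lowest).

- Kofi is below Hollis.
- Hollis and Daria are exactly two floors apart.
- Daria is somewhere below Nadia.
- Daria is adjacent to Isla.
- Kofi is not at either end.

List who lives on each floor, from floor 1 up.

Isla, Daria, Kofi, Hollis, Nadia

From clue 1: Kofi is in {1,2,3,4}.
From clues 1–3: Kofi is in {1,2,3}.
From clues 1–4: Kofi is in {1,3}.
From clues 1–5: Isla → floor 1, Daria → floor 2, Kofi → floor 3, Hollis → floor 4, Nadia → floor 5.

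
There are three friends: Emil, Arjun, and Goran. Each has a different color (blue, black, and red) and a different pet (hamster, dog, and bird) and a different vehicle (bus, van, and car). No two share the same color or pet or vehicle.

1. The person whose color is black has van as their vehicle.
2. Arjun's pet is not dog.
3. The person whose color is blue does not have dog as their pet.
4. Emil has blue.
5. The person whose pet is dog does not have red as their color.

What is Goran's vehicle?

With clues 1–5, bus and car are impossible for Goran's vehicle.
That leaves van.

van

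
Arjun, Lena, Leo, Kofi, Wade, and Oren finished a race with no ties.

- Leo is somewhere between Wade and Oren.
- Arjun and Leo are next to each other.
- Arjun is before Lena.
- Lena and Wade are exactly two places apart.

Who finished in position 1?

Oren

With clue 1, Leo is ruled out for place 1.
With clues 1–2, Arjun is ruled out for place 1.
With clues 1–3, Lena is ruled out for place 1.
With clues 1–4, Kofi and Wade are ruled out for place 1.
So place 1 is Oren.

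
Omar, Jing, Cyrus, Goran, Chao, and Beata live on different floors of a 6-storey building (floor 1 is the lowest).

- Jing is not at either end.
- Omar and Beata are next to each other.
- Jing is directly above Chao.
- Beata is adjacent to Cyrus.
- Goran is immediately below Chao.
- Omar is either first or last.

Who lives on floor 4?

Cyrus

With clues 1–4, Goran and Jing are ruled out for floor 4.
With clues 1–5, Beata and Chao are ruled out for floor 4.
With clues 1–6, Omar is ruled out for floor 4.
So floor 4 is Cyrus.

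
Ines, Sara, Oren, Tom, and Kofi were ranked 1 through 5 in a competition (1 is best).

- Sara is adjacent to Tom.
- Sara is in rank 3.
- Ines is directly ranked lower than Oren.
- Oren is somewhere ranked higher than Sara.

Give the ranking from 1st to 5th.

Oren, Ines, Sara, Tom, Kofi

From clues 1–2: Sara → rank 3.
From clues 1–3: Ines is in {2,5}.
From clues 1–4: Oren → rank 1, Ines → rank 2, Tom → rank 4, Kofi → rank 5.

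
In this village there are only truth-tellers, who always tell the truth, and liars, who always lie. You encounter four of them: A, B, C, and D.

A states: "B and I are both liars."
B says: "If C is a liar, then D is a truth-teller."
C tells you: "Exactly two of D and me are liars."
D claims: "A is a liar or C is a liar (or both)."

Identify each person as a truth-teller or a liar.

A: liar, B: truth-teller, C: liar, D: truth-teller

Consider A. Suppose A is a truth-teller.
Then A's own statement would have to be true, but it can't be — contradiction.
So A is a liar.
With that fixed, D's statement is true, so D is a truth-teller.
With that fixed, B's statement is true, so B is a truth-teller.
With that fixed, C's statement is false, so C is a liar.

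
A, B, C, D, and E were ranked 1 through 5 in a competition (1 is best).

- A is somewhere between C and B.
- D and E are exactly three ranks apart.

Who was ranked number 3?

With clues 1–2, B, C, D, and E are ruled out for rank 3.
So rank 3 is A.

A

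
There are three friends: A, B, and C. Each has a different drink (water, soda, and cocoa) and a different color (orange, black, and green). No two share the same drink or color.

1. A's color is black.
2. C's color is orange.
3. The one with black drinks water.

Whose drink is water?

With clues 1–3, B and C are impossible for the one with drink water.
That leaves A.

A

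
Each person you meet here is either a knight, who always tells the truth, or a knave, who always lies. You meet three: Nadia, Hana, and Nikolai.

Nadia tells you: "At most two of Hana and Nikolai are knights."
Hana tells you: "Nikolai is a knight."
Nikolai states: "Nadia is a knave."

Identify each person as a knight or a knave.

Regardless of anyone's role, Nadia's statement is true, so Nadia is a knight.
With that fixed, Nikolai's statement is false, so Nikolai is a knave.
With that fixed, Hana's statement is false, so Hana is a knave.

Nadia: knight, Hana: knave, Nikolai: knave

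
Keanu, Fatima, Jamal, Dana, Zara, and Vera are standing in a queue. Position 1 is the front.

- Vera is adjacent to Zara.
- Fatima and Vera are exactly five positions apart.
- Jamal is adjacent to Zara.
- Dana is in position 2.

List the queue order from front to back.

Fatima, Dana, Keanu, Jamal, Zara, Vera

From clues 1–2: Fatima is in {1,6}.
From clues 1–4: Fatima → position 1, Dana → position 2, Keanu → position 3, Jamal → position 4, Zara → position 5, Vera → position 6.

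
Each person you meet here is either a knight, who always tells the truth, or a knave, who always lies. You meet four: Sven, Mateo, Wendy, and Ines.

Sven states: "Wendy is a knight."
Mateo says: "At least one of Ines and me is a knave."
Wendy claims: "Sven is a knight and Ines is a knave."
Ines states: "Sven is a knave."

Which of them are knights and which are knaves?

Consider Sven. Suppose Sven is a knave.
Then no assignment of the remaining roles makes every statement match its speaker's type — contradiction.
So Sven is a knight.
With that fixed, Ines's statement is false, so Ines is a knave.
With that fixed, Mateo's statement is true, so Mateo is a knight.
With that fixed, Wendy's statement is true, so Wendy is a knight.

Sven: knight, Mateo: knight, Wendy: knight, Ines: knave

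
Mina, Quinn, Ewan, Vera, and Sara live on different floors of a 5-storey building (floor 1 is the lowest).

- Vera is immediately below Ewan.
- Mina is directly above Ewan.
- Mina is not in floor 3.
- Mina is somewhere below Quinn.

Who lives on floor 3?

With clues 1–2, Quinn and Sara are ruled out for floor 3.
With clues 1–3, Mina is ruled out for floor 3.
With clues 1–4, Vera is ruled out for floor 3.
So floor 3 is Ewan.

Ewan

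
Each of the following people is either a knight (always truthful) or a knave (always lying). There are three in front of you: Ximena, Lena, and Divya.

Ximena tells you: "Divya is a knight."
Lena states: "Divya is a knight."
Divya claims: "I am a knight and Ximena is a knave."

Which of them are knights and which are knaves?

Ximena: knave, Lena: knave, Divya: knave

Consider Ximena. Suppose Ximena is a knight.
Then no assignment of the remaining roles makes every statement match its speaker's type — contradiction.
So Ximena is a knave.
Consider Lena. Suppose Lena is a knight.
Then no assignment of the remaining roles makes every statement match its speaker's type — contradiction.
So Lena is a knave.
Consider Divya. Suppose Divya is a knight.
Then Ximena's statement comes out true, contradicting Ximena being a knave.
So Divya is a knave.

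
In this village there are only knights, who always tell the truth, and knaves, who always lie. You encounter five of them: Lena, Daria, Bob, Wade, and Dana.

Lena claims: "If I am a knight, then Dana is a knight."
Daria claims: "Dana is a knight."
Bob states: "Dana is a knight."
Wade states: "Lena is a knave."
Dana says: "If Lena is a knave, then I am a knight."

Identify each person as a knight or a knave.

Lena: knight, Daria: knight, Bob: knight, Wade: knave, Dana: knight

Consider Lena. Suppose Lena is a knave.
Then Lena's own statement would have to be false, but it can't be — contradiction.
So Lena is a knight.
With that fixed, Wade's statement is false, so Wade is a knave.
With that fixed, Dana's statement is true, so Dana is a knight.
With that fixed, Daria's statement is true, so Daria is a knight.
With that fixed, Bob's statement is true, so Bob is a knight.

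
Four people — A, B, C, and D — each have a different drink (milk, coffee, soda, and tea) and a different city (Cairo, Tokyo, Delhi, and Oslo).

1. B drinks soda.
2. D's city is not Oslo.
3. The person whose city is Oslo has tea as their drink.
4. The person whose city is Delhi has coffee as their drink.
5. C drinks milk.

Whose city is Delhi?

With clues 1–4, B is impossible for the one with city Delhi.
With clues 1–5, A and C are impossible for the one with city Delhi.
That leaves D.

D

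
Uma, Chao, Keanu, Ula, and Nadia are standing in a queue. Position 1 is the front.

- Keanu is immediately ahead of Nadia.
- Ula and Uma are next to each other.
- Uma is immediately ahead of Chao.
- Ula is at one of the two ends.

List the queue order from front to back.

From clue 1: Keanu is in {1,2,3,4}.
From clues 1–2: Chao is in {1,3,5}.
From clues 1–3: Uma is in {2,4}.
From clues 1–4: Ula → position 1, Uma → position 2, Chao → position 3, Keanu → position 4, Nadia → position 5.

Ula, Uma, Chao, Keanu, Nadia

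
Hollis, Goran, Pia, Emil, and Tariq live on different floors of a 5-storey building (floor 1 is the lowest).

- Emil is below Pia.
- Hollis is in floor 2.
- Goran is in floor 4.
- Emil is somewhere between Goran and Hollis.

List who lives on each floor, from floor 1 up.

From clue 1: Pia is in {2,3,4,5}.
From clues 1–2: Hollis → floor 2.
From clues 1–3: Goran → floor 4.
From clues 1–4: Tariq → floor 1, Emil → floor 3, Pia → floor 5.

Tariq, Hollis, Emil, Goran, Pia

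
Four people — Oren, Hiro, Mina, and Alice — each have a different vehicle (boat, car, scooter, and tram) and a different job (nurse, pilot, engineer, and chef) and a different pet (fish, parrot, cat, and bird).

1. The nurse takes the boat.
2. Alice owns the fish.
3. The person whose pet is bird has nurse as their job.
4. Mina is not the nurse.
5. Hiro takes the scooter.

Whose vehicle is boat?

With clues 1–3, Alice is impossible for the one with vehicle boat.
With clues 1–4, Mina is impossible for the one with vehicle boat.
With clues 1–5, Hiro is impossible for the one with vehicle boat.
That leaves Oren.

Oren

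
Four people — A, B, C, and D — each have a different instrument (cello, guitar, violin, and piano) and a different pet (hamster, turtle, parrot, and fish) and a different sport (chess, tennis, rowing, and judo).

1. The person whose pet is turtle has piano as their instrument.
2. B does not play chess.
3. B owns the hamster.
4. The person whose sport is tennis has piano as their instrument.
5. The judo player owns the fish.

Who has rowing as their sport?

B

With clues 1–5, A, C, and D are impossible for the one with sport rowing.
That leaves B.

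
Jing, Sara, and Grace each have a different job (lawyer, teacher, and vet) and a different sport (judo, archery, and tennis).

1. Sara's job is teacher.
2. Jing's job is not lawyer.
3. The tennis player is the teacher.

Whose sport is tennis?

With clues 1–3, Grace and Jing are impossible for the one with sport tennis.
That leaves Sara.

Sara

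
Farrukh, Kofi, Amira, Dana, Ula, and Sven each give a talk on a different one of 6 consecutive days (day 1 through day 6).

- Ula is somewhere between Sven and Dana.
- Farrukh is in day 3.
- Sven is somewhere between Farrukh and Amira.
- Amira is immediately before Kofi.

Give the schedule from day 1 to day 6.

Dana, Ula, Farrukh, Sven, Amira, Kofi

From clue 1: Ula is in {2,3,4,5}.
From clues 1–2: Farrukh → day 3.
From clues 1–3: Amira is in {1,5,6}.
From clues 1–4: Dana → day 1, Ula → day 2, Sven → day 4, Amira → day 5, Kofi → day 6.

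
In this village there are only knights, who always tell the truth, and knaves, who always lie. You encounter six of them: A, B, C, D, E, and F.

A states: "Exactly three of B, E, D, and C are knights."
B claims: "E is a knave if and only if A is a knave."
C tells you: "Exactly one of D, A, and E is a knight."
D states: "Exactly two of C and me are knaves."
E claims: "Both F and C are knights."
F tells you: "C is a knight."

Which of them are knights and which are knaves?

Consider A. Suppose A is a knight.
Then no assignment of the remaining roles makes every statement match its speaker's type — contradiction.
So A is a knave.
Consider B. Suppose B is a knight.
Then no assignment of the remaining roles makes every statement match its speaker's type — contradiction.
So B is a knave.
Consider C. Suppose C is a knave.
Then whichever role D has, D's statement has the wrong truth value — contradiction.
So C is a knight.
With that fixed, D's statement is false, so D is a knave.
With that fixed, F's statement is true, so F is a knight.
With that fixed, E's statement is true, so E is a knight.

A: knave, B: knave, C: knight, D: knave, E: knight, F: knight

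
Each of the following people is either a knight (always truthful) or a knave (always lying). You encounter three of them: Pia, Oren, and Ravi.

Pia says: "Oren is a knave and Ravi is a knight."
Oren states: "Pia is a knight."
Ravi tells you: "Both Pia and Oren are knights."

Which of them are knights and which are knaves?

Pia: knave, Oren: knave, Ravi: knave

Consider Pia. Suppose Pia is a knight.
Then no assignment of the remaining roles makes every statement match its speaker's type — contradiction.
So Pia is a knave.
With that fixed, Oren's statement is false, so Oren is a knave.
With that fixed, Ravi's statement is false, so Ravi is a knave.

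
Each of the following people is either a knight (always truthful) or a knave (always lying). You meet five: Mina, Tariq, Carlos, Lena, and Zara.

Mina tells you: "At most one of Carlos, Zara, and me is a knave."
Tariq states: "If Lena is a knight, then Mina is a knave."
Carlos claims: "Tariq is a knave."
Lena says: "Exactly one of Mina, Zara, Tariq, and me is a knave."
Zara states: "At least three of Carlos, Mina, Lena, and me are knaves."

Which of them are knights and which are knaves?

Mina: knave, Tariq: knight, Carlos: knave, Lena: knave, Zara: knight

Consider Mina. Suppose Mina is a knight.
Then no assignment of the remaining roles makes every statement match its speaker's type — contradiction.
So Mina is a knave.
With that fixed, Tariq's statement is true, so Tariq is a knight.
With that fixed, Carlos's statement is false, so Carlos is a knave.
Consider Lena. Suppose Lena is a knight.
Then whichever role Zara has, Zara's statement has the wrong truth value — contradiction.
So Lena is a knave.
With that fixed, Zara's statement is true, so Zara is a knight.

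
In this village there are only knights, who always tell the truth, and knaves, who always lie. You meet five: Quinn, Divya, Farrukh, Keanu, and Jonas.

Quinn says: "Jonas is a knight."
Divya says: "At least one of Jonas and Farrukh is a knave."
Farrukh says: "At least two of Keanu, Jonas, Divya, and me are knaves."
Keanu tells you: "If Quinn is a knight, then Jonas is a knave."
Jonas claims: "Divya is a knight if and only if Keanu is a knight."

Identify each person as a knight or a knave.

Consider Quinn. Suppose Quinn is a knave.
Then no assignment of the remaining roles makes every statement match its speaker's type — contradiction.
So Quinn is a knight.
Consider Divya. Suppose Divya is a knight.
Then no assignment of the remaining roles makes every statement match its speaker's type — contradiction.
So Divya is a knave.
Consider Farrukh. Suppose Farrukh is a knave.
Then Divya's statement comes out true, contradicting Divya being a knave.
So Farrukh is a knight.
Consider Keanu. Suppose Keanu is a knight.
Then no assignment of the remaining roles makes every statement match its speaker's type — contradiction.
So Keanu is a knave.
With that fixed, Jonas's statement is true, so Jonas is a knight.

Quinn: knight, Divya: knave, Farrukh: knight, Keanu: knave, Jonas: knight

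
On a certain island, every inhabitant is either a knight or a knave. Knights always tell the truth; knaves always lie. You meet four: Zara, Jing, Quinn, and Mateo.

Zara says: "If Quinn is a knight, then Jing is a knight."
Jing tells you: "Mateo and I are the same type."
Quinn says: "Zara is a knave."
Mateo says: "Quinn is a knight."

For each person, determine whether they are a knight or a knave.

Consider Zara. Suppose Zara is a knight.
Then no assignment of the remaining roles makes every statement match its speaker's type — contradiction.
So Zara is a knave.
With that fixed, Quinn's statement is true, so Quinn is a knight.
With that fixed, Mateo's statement is true, so Mateo is a knight.
Consider Jing. Suppose Jing is a knight.
Then Zara's statement comes out true, contradicting Zara being a knave.
So Jing is a knave.

Zara: knave, Jing: knave, Quinn: knight, Mateo: knight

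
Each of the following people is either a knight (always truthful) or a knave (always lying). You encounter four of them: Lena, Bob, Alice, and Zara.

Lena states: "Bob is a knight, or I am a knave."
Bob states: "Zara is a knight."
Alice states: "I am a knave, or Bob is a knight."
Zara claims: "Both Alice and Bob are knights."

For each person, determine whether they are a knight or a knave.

Consider Lena. Suppose Lena is a knave.
Then Lena's own statement would have to be false, but it can't be — contradiction.
So Lena is a knight.
Consider Bob. Suppose Bob is a knave.
Then Lena's statement comes out false, contradicting Lena being a knight.
So Bob is a knight.
With that fixed, Alice's statement is true, so Alice is a knight.
With that fixed, Zara's statement is true, so Zara is a knight.

Lena: knight, Bob: knight, Alice: knight, Zara: knight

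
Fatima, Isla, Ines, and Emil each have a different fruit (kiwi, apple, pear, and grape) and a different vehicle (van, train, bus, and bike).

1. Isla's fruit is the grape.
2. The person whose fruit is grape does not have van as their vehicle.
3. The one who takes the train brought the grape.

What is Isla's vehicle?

train

With clues 1–2, van is impossible for Isla's vehicle.
With clues 1–3, bike and bus are impossible for Isla's vehicle.
That leaves train.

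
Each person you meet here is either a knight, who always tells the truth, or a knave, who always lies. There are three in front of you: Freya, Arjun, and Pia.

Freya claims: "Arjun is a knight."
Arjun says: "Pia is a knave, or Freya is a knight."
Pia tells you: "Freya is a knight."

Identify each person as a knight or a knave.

Consider Freya. Suppose Freya is a knave.
Then no assignment of the remaining roles makes every statement match its speaker's type — contradiction.
So Freya is a knight.
With that fixed, Arjun's statement is true, so Arjun is a knight.
With that fixed, Pia's statement is true, so Pia is a knight.

Freya: knight, Arjun: knight, Pia: knight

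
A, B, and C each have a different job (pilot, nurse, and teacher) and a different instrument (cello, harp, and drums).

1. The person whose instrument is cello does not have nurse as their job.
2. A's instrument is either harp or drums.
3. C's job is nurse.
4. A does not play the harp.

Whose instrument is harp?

With clues 1–3, B is impossible for the one with instrument harp.
With clues 1–4, A is impossible for the one with instrument harp.
That leaves C.

C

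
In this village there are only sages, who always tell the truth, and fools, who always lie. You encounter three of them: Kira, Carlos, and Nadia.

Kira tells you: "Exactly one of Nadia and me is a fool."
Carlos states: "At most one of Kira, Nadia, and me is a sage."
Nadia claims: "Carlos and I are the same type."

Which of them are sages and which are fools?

Consider Kira. Suppose Kira is a sage.
Then no assignment of the remaining roles makes every statement match its speaker's type — contradiction.
So Kira is a fool.
Consider Carlos. Suppose Carlos is a fool.
Then Carlos's own statement would have to be false, but it can't be — contradiction.
So Carlos is a sage.
Consider Nadia. Suppose Nadia is a sage.
Then Kira's statement comes out true, contradicting Kira being a fool.
So Nadia is a fool.

Kira: fool, Carlos: sage, Nadia: fool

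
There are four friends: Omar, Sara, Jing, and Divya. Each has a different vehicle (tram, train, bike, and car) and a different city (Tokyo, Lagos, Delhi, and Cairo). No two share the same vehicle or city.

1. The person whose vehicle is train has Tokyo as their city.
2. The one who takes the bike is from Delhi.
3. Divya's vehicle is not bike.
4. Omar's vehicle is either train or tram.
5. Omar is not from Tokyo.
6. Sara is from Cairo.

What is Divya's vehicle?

With clues 1–3, bike is impossible for Divya's vehicle.
With clues 1–5, tram is impossible for Divya's vehicle.
With clues 1–6, car is impossible for Divya's vehicle.
That leaves train.

train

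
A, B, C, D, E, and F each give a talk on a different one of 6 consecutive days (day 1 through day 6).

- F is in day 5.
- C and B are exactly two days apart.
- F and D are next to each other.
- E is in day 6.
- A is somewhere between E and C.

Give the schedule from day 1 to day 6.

C, A, B, D, F, E

From clue 1: F → day 5.
From clues 1–2: A is in {1,2,3,4,6}.
From clues 1–3: D is in {4,6}.
From clues 1–4: A → day 2, D → day 4, E → day 6.
From clues 1–5: C → day 1, B → day 3.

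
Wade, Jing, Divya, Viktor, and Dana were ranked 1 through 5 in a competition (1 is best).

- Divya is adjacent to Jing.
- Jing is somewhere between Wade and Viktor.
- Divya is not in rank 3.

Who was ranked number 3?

With clues 1–2, Dana, Viktor, and Wade are ruled out for rank 3.
With clues 1–3, Divya is ruled out for rank 3.
So rank 3 is Jing.

Jing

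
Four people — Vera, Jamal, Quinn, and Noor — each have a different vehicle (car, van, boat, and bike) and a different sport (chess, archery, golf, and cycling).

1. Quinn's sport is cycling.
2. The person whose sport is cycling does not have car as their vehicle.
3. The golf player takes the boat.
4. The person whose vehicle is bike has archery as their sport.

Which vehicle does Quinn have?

With clues 1–2, car is impossible for Quinn's vehicle.
With clues 1–3, boat is impossible for Quinn's vehicle.
With clues 1–4, bike is impossible for Quinn's vehicle.
That leaves van.

van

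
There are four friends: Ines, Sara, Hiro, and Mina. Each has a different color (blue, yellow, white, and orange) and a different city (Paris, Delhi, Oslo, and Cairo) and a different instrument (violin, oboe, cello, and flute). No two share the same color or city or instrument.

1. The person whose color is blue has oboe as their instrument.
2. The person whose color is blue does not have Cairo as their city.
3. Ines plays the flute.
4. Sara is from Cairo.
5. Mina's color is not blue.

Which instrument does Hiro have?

oboe

With clues 1–3, flute is impossible for Hiro's instrument.
With clues 1–5, cello and violin are impossible for Hiro's instrument.
That leaves oboe.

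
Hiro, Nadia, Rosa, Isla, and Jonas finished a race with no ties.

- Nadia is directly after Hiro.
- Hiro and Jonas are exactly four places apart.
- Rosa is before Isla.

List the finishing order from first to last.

From clue 1: Hiro is in {1,2,3,4}.
From clues 1–2: Hiro → place 1, Nadia → place 2, Jonas → place 5.
From clues 1–3: Rosa → place 3, Isla → place 4.

Hiro, Nadia, Rosa, Isla, Jonas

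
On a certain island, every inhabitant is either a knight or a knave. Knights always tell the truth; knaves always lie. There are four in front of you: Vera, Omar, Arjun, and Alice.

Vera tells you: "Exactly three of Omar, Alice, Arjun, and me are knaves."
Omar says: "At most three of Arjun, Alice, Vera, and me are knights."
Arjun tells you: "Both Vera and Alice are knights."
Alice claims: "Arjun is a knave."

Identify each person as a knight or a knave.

Vera: knave, Omar: knight, Arjun: knave, Alice: knight

Consider Vera. Suppose Vera is a knight.
Then no assignment of the remaining roles makes every statement match its speaker's type — contradiction.
So Vera is a knave.
With that fixed, Omar's statement is true, so Omar is a knight.
With that fixed, Arjun's statement is false, so Arjun is a knave.
With that fixed, Alice's statement is true, so Alice is a knight.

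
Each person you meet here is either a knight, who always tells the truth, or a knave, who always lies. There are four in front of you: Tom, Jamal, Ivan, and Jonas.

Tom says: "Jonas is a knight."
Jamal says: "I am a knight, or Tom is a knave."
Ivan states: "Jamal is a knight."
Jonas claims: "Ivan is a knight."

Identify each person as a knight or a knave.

Tom: knight, Jamal: knight, Ivan: knight, Jonas: knight

Consider Tom. Suppose Tom is a knave.
Then no assignment of the remaining roles makes every statement match its speaker's type — contradiction.
So Tom is a knight.
Consider Jamal. Suppose Jamal is a knave.
Then no assignment of the remaining roles makes every statement match its speaker's type — contradiction.
So Jamal is a knight.
With that fixed, Ivan's statement is true, so Ivan is a knight.
With that fixed, Jonas's statement is true, so Jonas is a knight.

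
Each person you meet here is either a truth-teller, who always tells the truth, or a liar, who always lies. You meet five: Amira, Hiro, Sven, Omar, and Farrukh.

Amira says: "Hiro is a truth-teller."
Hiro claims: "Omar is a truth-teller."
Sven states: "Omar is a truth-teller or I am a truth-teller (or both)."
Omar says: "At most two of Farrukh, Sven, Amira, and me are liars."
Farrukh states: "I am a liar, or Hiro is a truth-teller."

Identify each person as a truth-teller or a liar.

Consider Amira. Suppose Amira is a liar.
Then no assignment of the remaining roles makes every statement match its speaker's type — contradiction.
So Amira is a truth-teller.
Consider Hiro. Suppose Hiro is a liar.
Then Amira's statement comes out false, contradicting Amira being a truth-teller.
So Hiro is a truth-teller.
With that fixed, Farrukh's statement is true, so Farrukh is a truth-teller.
With that fixed, Omar's statement is true, so Omar is a truth-teller.
With that fixed, Sven's statement is true, so Sven is a truth-teller.

Amira: truth-teller, Hiro: truth-teller, Sven: truth-teller, Omar: truth-teller, Farrukh: truth-teller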